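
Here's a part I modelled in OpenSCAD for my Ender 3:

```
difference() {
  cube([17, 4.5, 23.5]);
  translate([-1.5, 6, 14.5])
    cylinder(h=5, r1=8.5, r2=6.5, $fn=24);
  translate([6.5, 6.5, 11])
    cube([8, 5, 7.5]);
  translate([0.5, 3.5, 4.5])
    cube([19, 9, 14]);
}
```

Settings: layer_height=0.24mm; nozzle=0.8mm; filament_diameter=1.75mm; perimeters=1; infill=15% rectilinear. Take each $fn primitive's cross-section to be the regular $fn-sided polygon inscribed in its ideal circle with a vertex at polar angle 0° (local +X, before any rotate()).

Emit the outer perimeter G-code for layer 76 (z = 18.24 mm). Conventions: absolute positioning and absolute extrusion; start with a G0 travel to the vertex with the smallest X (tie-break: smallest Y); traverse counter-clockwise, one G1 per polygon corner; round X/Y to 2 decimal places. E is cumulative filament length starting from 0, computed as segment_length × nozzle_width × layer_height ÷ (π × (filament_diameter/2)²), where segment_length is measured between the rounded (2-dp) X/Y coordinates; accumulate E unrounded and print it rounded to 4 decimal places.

G0 X2.09 Y0.00 Z18.24
G1 X17.00 Y0.00 E1.1902
G1 X17.00 Y3.50 E1.4696
G1 X4.98 Y3.50 E2.4291
G1 X4.57 Y2.50 E2.5153
G1 X3.45 Y1.05 E2.6616
G1 X2.09 Y0.00 E2.7987

At z = 18.24 mm: the cube is present — its section is the full 17×4.5 rectangle; the cone at (-1.5, 6) (r1=8.5→r2=6.5) has section circumradius 7.004 here — a regular 24-gon; the cube at (6.5, 6.5) (footprint 8×5) is included at this height; the cube at (0.5, 3.5) (footprint 19×9) is included at this height; After the difference (first − rest): starting from the 17×4.5 cube, the cone at (-1.5, 6) partially overlaps it — only the 18.67 mm² overlap (of its 152.36 mm²) is removed, clipping the outline; the 8×5 cube at (6.5, 6.5) misses the remaining region (no effect); the 19×9 cube at (0.5, 3.5) partially overlaps it — only the 11.83 mm² overlap (of its 171.00 mm²) is removed, clipping the outline — 1 connected region. The outline is a single polygon with 6 vertices. Extrusion per mm of travel: 0.8 × 0.24 / (π × 0.875²) = 0.079824. Accumulating E over each segment gives final E = 2.7987.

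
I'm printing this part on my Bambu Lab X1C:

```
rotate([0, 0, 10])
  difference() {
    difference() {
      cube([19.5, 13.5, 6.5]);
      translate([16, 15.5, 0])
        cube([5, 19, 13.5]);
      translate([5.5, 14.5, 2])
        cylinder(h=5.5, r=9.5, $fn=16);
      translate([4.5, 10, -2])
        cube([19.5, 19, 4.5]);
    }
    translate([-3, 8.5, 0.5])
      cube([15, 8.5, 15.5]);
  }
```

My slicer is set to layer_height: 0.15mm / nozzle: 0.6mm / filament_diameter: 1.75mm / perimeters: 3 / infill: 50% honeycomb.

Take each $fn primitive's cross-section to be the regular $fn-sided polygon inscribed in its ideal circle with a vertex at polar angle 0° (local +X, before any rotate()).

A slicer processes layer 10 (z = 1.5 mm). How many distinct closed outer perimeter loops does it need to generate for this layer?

At z = 1.5 mm: the cube is present — its section is the full 19.5×13.5 rectangle; the cube at (16, 15.5) is present — its section is the full 5×19 rectangle; the cylinder at (5.5, 14.5) is not intersected at this z (z outside [2, 7.5]); the 19.5×19 cube at (4.5, 10) contributes its full rectangle; Subtracting the remaining from the first: starting from the 19.5×13.5 cube, the 5×19 cube at (16, 15.5) misses the remaining region (no effect); the 19.5×19 cube at (4.5, 10) partially overlaps it — only the 52.50 mm² overlap (of its 370.50 mm²) is removed, clipping the outline — 1 connected region; the cube at (-3, 8.5) is present — its section is the full 15×8.5 rectangle; Subtracting the remaining from the first: starting from the result so far, the 15×8.5 cube at (-3, 8.5) partially overlaps it — only the 33.75 mm² overlap (of its 127.50 mm²) is removed, clipping the outline — 1 connected region; (rotated 10° about Z; rotation is an isometry so areas/perimeters/island counts are preserved). The result has 1 disconnected region.

1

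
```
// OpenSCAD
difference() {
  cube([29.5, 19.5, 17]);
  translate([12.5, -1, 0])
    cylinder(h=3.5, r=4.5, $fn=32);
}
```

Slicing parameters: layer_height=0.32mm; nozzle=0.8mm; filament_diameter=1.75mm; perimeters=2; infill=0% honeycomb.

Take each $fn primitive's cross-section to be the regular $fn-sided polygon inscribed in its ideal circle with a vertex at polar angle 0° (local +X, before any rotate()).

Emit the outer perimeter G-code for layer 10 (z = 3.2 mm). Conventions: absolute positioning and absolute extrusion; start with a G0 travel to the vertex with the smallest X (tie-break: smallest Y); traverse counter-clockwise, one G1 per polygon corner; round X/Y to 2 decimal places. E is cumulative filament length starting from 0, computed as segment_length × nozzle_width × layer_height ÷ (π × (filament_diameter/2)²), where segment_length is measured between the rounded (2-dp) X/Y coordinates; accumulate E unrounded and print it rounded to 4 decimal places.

G0 X0.00 Y0.00 Z3.20
G1 X8.12 Y0.00 E0.8642
G1 X8.34 Y0.72 E0.9444
G1 X8.76 Y1.50 E1.0386
G1 X9.32 Y2.18 E1.1324
G1 X10.00 Y2.74 E1.2262
G1 X10.78 Y3.16 E1.3204
G1 X11.62 Y3.41 E1.4137
G1 X12.50 Y3.50 E1.5079
G1 X13.38 Y3.41 E1.6020
G1 X14.22 Y3.16 E1.6953
G1 X15.00 Y2.74 E1.7896
G1 X15.68 Y2.18 E1.8833
G1 X16.24 Y1.50 E1.9771
G1 X16.66 Y0.72 E2.0714
G1 X16.88 Y0.00 E2.1515
G1 X29.50 Y0.00 E3.4947
G1 X29.50 Y19.50 E5.5701
G1 X0.00 Y19.50 E8.7099
G1 X0.00 Y0.00 E10.7853

At z = 3.2 mm: the cube is present — its section is the full 29.5×19.5 rectangle; the r=4.5 cylinder at (12.5, -1) contributes a regular 32-gon of circumradius 4.5; Subtracting the remaining from the first: starting from the 29.5×19.5 cube, the r=4.5 cylinder at (12.5, -1) partially overlaps it — only the 22.71 mm² overlap (of its 63.21 mm²) is removed, clipping the outline — 1 connected region. The outline is a single polygon with 19 vertices. Extrusion per mm of travel: 0.8 × 0.32 / (π × 0.875²) = 0.106432. Accumulating E over each segment gives final E = 10.7853.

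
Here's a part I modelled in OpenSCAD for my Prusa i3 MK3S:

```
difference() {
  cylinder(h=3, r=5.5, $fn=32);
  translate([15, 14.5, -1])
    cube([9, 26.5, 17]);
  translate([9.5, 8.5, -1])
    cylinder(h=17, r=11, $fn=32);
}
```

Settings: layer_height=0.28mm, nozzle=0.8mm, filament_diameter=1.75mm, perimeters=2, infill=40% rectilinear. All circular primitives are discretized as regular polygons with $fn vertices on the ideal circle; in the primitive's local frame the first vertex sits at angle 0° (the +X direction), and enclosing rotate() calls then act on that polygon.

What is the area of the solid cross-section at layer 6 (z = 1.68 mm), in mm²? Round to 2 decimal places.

At z = 1.68 mm: the cylinder: section is a regular 32-gon, circumradius r=5.5 (area = (32/2)·5.500²·sin(360°/32) = 94.42 mm²); the 9×26.5 cube at (15, 14.5) contributes its full rectangle (area 238.50 mm²); the r=11 cylinder at (9.5, 8.5) gives a regular 32-gon of circumradius 11 (constant along its height) (area = (32/2)·11.000²·sin(360°/32) = 377.69 mm²); After the difference (first − rest): starting from the r=5.5 cylinder (94.42 mm²), the 9×26.5 cube at (15, 14.5) misses the remaining region (no effect); the r=11 cylinder at (9.5, 8.5) partially overlaps it — only the 24.21 mm² overlap (of its 377.69 mm²) is removed, clipping the outline — area = 70.21 mm². Overall, the cross-section is a single solid region. Net area = 70.21 mm².

70.21 mm²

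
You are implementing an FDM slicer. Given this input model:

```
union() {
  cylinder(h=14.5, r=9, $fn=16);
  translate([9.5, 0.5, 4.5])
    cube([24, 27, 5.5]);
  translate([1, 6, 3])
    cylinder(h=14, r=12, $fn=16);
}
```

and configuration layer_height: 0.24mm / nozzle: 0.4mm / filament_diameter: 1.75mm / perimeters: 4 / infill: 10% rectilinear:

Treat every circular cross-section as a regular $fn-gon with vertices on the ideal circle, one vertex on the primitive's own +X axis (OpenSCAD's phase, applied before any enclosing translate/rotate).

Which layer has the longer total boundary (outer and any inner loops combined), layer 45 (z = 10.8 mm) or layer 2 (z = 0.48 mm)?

layer 45 (z = 10.8 mm)

Layer 45 (z = 10.8): the cylinder: section is a regular 16-gon, circumradius r=9 (perimeter = 2·16·9.000·sin(180°/16) = 56.19 mm); the cube at (9.5, 0.5) does not reach this height (z outside [4.5, 10]); the r=12 cylinder at (1, 6) gives a regular 16-gon of circumradius 12 (constant along its height) (perimeter = 2·16·12.000·sin(180°/16) = 74.91 mm); Combining (union): the regions partially overlap (shared area 204.23 mm²), so the edge portions inside another operand are dropped and the merged outline is re-measured after clipping — boundary = 79.40 mm. So its perimeter = 79.40 mm. Layer 2 (z = 0.48): the r=9 cylinder gives a regular 16-gon of circumradius 9 (constant along its height) (perimeter = 2·16·9.000·sin(180°/16) = 56.19 mm); the cube at (9.5, 0.5) is absent (z outside [4.5, 10]); the cylinder at (1, 6) does not reach this height (z outside [3, 17]); Merging all regions: only the r=9 cylinder is present, so the union is just that shape — boundary = 56.19 mm. So its perimeter = 56.19 mm. Layer 45 is larger (79.40 vs 56.19 mm).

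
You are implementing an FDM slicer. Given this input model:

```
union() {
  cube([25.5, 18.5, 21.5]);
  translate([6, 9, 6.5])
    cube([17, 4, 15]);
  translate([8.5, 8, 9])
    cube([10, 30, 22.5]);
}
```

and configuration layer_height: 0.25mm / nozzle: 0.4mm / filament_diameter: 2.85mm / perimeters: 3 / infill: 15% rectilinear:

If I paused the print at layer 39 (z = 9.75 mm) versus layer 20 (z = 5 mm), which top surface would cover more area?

Layer 39 (z = 9.75): the cube (footprint 25.5×18.5) is included at this height (area 471.75 mm²); the cube at (6, 9) (footprint 17×4) is included at this height (area 68.00 mm²); the cube at (8.5, 8) is present — its section is the full 10×30 rectangle (area 300.00 mm²); Combining (union): the regions partially overlap — summed areas 839.75 mm² minus the doubly-counted overlap 173.00 mm² gives 666.75 mm² — area = 666.75 mm². So its area = 666.75 mm². Layer 20 (z = 5): the cube is present — its section is the full 25.5×18.5 rectangle (area 471.75 mm²); the cube at (6, 9) does not reach this height (z outside [6.5, 21.5]); the cube at (8.5, 8) is not intersected at this z (z outside [9, 31.5]); Taking the union: only the 25.5×18.5 cube is present, so the union is just that shape — area = 471.75 mm². So its area = 471.75 mm². Layer 39 is larger (666.75 vs 471.75 mm²).

layer 39 (z = 9.75 mm)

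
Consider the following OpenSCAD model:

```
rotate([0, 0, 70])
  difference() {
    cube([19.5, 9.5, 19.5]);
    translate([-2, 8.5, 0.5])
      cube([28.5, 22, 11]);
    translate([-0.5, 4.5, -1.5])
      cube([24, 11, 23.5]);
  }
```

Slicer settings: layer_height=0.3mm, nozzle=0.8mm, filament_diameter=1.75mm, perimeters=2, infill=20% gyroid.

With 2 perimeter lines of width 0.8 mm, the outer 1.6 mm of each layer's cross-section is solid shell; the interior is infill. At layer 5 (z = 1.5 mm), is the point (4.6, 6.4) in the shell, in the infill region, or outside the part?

At z = 1.5 mm: the 19.5×9.5 cube contributes its full rectangle; the cube at (-2, 8.5) (footprint 28.5×22) is included at this height; the cube at (-0.5, 4.5) (footprint 24×11) is included at this height; Subtracting the remaining from the first: starting from the 19.5×9.5 cube, the 28.5×22 cube at (-2, 8.5) partially overlaps it — only the 19.50 mm² overlap (of its 627.00 mm²) is removed, clipping the outline; the 24×11 cube at (-0.5, 4.5) partially overlaps it — only the 78.00 mm² overlap (of its 264.00 mm²) is removed, clipping the outline — 1 connected region; (rotated 70° about Z; rotation is an isometry so areas/perimeters/island counts are preserved). Overall, the cross-section is a single solid region. Undo the 70° rotation: the query point maps to (7.587, -2.134) in the un-rotated model frame. The nearest boundary edge runs (19.50, 0.00)→(0.00, 0.00); distance from the point to it = 2.13 mm. The point is not inside any of the regions above, so it lies outside the cross-section (2.13 mm from the nearest boundary).

outside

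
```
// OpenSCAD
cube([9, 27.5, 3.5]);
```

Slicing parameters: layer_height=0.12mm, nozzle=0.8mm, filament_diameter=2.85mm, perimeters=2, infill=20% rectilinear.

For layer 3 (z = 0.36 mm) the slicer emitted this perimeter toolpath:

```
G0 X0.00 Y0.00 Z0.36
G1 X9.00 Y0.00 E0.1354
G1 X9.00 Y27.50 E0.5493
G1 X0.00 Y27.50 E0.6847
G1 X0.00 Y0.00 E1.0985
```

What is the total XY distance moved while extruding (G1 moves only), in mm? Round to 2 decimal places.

73.00 mm

Sum the Euclidean lengths of each G1 segment: total = 73.00 mm.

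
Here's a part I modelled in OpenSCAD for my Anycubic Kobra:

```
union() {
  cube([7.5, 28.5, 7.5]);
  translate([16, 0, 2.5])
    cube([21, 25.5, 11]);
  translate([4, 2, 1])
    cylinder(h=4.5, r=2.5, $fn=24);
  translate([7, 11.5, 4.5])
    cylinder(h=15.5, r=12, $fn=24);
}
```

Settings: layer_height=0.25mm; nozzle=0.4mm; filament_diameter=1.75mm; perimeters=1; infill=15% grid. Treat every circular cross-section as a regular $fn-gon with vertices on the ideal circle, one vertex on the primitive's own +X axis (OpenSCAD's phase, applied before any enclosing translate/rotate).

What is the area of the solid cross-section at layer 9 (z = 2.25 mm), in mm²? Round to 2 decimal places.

At z = 2.25 mm: the 7.5×28.5 cube contributes its full rectangle (area 213.75 mm²); the cube at (16, 0) is not intersected at this z (z outside [2.5, 13.5]); the r=2.5 cylinder at (4, 2) gives a regular 24-gon of circumradius 2.5 (constant along its height) (area = (24/2)·2.500²·sin(360°/24) = 19.41 mm²); the cylinder at (7, 11.5) is absent (z outside [4.5, 20]); Combining (union): the regions partially overlap — summed areas 233.16 mm² minus the doubly-counted overlap 18.43 mm² gives 214.73 mm² — area = 214.73 mm². Overall, the cross-section is a single solid region. Net area = 214.73 mm².

214.73 mm²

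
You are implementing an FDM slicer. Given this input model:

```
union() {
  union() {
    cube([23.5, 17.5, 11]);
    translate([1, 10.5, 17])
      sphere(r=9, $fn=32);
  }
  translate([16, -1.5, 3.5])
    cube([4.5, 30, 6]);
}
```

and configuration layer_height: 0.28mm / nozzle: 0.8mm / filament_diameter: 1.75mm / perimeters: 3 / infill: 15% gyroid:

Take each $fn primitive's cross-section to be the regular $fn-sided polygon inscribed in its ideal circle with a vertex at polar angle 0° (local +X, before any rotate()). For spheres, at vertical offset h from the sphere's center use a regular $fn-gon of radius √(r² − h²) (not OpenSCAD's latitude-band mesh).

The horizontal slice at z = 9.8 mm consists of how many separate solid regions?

At z = 9.8 mm: the cube (footprint 23.5×17.5) is included at this height; the r=9 sphere at (1, 10.5) contributes a regular 32-gon of circumradius √(9²−7.2²) = 5.400; Taking the union: the regions partially overlap (shared area 56.21 mm²), so overlapping operands fuse into one piece — 1 connected region; the cube at (16, -1.5) does not reach this height (z outside [3.5, 9.5]); Merging all regions: only that combined region is present, so the union is just that shape — 1 connected region. The result has 1 disconnected region.

1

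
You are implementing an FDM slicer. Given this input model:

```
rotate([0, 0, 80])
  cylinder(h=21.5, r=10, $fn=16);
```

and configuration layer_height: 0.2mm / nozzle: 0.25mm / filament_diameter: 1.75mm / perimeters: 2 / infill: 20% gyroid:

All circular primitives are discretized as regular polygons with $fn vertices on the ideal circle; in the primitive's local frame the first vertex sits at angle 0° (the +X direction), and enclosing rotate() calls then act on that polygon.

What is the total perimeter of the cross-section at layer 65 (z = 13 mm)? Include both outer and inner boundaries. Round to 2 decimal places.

62.43 mm

At z = 13 mm: the cylinder: section is a regular 16-gon, circumradius r=10 (perimeter = 2·16·10.000·sin(180°/16) = 62.43 mm); (rotated 80° about Z; rotation is an isometry so areas/perimeters/island counts are preserved). Overall, the cross-section is a single solid region. Total boundary length (outer) = 62.43 mm.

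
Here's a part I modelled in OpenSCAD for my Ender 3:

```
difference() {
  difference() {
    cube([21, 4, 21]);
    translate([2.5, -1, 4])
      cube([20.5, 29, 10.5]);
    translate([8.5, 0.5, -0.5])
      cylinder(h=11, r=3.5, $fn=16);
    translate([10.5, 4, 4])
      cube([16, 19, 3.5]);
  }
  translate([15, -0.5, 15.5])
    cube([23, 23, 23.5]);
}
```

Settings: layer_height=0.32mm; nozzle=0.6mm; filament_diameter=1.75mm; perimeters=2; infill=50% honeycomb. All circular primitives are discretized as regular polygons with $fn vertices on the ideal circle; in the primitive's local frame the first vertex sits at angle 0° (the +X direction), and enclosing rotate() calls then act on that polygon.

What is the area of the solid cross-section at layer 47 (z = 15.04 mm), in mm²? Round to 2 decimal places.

84.00 mm²

At z = 15.04 mm: the 21×4 cube contributes its full rectangle (area 84.00 mm²); the cube at (2.5, -1) is absent (z outside [4, 14.5]); the cylinder at (8.5, 0.5) is absent (z outside [-0.5, 10.5]); the cube at (10.5, 4) is not intersected at this z (z outside [4, 7.5]); After the difference (first − rest): none of the subtracted shapes is present at this height, so the 21×4 cube is unchanged — area = 84.00 mm²; the cube at (15, -0.5) is not intersected at this z (z outside [15.5, 39]); After the difference (first − rest): none of the subtracted shapes is present at this height, so the result so far is unchanged — area = 84.00 mm². Overall, the cross-section is a single solid region. Net area = 84.00 mm².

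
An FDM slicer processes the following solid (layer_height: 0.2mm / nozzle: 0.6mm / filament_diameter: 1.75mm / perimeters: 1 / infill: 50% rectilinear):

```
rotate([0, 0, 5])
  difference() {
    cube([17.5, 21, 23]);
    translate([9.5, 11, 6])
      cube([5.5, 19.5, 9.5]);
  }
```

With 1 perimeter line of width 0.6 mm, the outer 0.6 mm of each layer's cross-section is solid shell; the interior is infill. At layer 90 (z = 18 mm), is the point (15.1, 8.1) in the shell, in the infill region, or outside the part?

infill

At z = 18 mm: the 17.5×21 cube contributes its full rectangle; the cube at (9.5, 11) is absent (z outside [6, 15.5]); After the difference (first − rest): none of the subtracted shapes is present at this height, so the 17.5×21 cube is unchanged — 1 connected region; (whole slice rotated 5° about Z — lengths, areas and connectivity unchanged). Overall, the cross-section is a single solid region. Undo the 5° rotation: the query point maps to (15.749, 6.753) in the un-rotated model frame. The nearest boundary edge runs (17.50, 0.00)→(17.50, 21.00); distance from the point to it = 1.75 mm. The point is inside the cross-section and 1.75 mm from the nearest boundary — more than the 0.6 mm shell width (1 × 0.6), so it's in the infill interior.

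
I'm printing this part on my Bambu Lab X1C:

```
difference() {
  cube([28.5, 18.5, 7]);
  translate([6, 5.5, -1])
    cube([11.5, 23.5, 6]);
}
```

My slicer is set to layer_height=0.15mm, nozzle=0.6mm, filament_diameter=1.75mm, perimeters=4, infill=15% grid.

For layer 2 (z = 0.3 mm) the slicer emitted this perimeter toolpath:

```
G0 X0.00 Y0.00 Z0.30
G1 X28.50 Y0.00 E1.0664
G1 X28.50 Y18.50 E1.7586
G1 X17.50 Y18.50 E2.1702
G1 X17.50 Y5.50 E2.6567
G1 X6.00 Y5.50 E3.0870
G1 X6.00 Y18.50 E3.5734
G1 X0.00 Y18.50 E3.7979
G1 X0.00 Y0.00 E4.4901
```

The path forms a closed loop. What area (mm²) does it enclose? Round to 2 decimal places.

Apply the shoelace formula to the sequence of (X, Y) vertices; enclosed area = 377.75 mm².

377.75 mm²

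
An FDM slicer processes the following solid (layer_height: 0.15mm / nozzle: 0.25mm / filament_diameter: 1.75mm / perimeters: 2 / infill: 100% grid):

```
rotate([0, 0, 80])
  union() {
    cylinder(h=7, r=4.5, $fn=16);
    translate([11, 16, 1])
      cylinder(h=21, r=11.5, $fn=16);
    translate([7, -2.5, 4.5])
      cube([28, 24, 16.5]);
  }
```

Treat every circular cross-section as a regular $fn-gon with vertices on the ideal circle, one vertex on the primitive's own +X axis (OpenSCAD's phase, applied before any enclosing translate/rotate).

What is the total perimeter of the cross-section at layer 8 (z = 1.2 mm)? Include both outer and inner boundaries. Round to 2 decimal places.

99.89 mm

At z = 1.2 mm: the r=4.5 cylinder contributes a regular 16-gon of circumradius 4.5 (perimeter = 2·16·4.500·sin(180°/16) = 28.09 mm); the r=11.5 cylinder at (11, 16) gives a regular 16-gon of circumradius 11.5 (constant along its height) (perimeter = 2·16·11.500·sin(180°/16) = 71.79 mm); the cube at (7, -2.5) is absent (z outside [4.5, 21]); Taking the union: the 2 present regions are separate (no shared area or edge), so areas and boundary lengths simply add and each stays a separate island — boundary = 99.89 mm; (whole slice rotated 80° about Z — lengths, areas and connectivity unchanged). Overall, the cross-section has 2 separate islands. Total boundary length (outer) = 99.89 mm.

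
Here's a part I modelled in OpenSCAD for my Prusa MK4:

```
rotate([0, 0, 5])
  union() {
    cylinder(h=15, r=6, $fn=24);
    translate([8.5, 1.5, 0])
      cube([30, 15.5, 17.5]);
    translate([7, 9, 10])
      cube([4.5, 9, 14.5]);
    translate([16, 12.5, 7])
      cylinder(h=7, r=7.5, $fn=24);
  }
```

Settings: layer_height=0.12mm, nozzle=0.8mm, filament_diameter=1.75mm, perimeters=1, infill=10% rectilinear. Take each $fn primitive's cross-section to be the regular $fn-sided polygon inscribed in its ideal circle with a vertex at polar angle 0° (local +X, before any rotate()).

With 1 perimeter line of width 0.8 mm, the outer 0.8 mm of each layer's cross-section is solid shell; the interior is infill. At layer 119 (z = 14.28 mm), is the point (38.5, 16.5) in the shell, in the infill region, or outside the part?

At z = 14.28 mm: the r=6 cylinder contributes a regular 24-gon of circumradius 6; the 30×15.5 cube at (8.5, 1.5) contributes its full rectangle; the cube at (7, 9) (footprint 4.5×9) is included at this height; the cylinder at (16, 12.5) is absent (z outside [7, 14]); Merging all regions: the regions partially overlap (shared area 24.00 mm²), so overlapping operands fuse into one piece — 2 connected regions; (whole slice rotated 5° about Z — lengths, areas and connectivity unchanged). Overall, the cross-section has 2 separate islands. Undo the 5° rotation: the query point maps to (39.792, 13.082) in the un-rotated model frame. The nearest boundary edge runs (38.50, 17.00)→(38.50, 1.50); distance from the point to it = 1.29 mm. The point is not inside any of the regions above, so it lies outside the cross-section (1.29 mm from the nearest boundary).

outside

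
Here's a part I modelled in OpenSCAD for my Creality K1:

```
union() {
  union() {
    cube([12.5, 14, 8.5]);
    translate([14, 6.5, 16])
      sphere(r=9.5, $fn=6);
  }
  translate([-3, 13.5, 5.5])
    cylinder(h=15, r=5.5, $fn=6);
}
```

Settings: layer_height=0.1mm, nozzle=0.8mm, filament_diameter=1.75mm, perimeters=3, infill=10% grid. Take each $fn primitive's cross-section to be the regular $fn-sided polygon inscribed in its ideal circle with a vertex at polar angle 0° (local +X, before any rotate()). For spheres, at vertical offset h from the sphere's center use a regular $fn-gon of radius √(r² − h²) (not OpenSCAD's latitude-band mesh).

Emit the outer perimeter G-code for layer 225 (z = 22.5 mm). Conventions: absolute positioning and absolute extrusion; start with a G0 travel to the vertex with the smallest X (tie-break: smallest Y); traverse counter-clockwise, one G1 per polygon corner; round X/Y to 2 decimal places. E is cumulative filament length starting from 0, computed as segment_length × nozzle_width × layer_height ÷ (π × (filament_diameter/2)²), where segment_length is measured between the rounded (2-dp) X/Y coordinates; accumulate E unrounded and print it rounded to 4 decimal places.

At z = 22.5 mm: the cube does not reach this height (z outside [0, 8.5]); the r=9.5 sphere at (14, 6.5) contributes a regular 6-gon of circumradius √(9.5²−6.5²) = 6.928; Combining (union): only the r=9.5 sphere at (14, 6.5) is present, so the union is just that shape — 1 connected region; the cylinder at (-3, 13.5) is not intersected at this z (z outside [5.5, 20.5]); Merging all regions: only that combined region is present, so the union is just that shape — 1 connected region. The outline is a single polygon with 6 vertices. Extrusion per mm of travel: 0.8 × 0.1 / (π × 0.875²) = 0.033260. Accumulating E over each segment gives final E = 1.3824.

G0 X7.07 Y6.50 Z22.50
G1 X10.54 Y0.50 E0.2305
G1 X17.46 Y0.50 E0.4607
G1 X20.93 Y6.50 E0.6912
G1 X17.46 Y12.50 E0.9218
G1 X10.54 Y12.50 E1.1519
G1 X7.07 Y6.50 E1.3824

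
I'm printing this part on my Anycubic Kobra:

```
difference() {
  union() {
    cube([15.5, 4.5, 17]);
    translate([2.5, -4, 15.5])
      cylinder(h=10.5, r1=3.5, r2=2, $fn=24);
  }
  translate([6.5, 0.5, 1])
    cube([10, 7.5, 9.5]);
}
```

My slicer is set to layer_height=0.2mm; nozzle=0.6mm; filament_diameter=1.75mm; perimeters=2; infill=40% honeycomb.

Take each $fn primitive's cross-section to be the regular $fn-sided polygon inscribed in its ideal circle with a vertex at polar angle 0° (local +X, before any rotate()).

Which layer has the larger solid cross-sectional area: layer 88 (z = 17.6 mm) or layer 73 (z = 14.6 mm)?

layer 73 (z = 14.6 mm)

Layer 88 (z = 17.6): the cube is absent (z outside [0, 17]); the cone at (2.5, -4) (r1=3.5→r2=2) has section circumradius 3.200 here — a regular 24-gon (area = (24/2)·3.200²·sin(360°/24) = 31.80 mm²); Taking the union: only the cone at (2.5, -4) is present, so the union is just that shape — area = 31.80 mm²; the cube at (6.5, 0.5) does not reach this height (z outside [1, 10.5]); After the difference (first − rest): none of the subtracted shapes is present at this height, so that combined region is unchanged — area = 31.80 mm². So its area = 31.80 mm². Layer 73 (z = 14.6): the cube is present — its section is the full 15.5×4.5 rectangle (area 69.75 mm²); the cone at (2.5, -4) does not reach this height (z outside [15.5, 26]); Taking the union: only the 15.5×4.5 cube is present, so the union is just that shape — area = 69.75 mm²; the cube at (6.5, 0.5) is not intersected at this z (z outside [1, 10.5]); Taking the first minus the rest: none of the subtracted shapes is present at this height, so that combined region is unchanged — area = 69.75 mm². So its area = 69.75 mm². Layer 73 is larger (69.75 vs 31.80 mm²).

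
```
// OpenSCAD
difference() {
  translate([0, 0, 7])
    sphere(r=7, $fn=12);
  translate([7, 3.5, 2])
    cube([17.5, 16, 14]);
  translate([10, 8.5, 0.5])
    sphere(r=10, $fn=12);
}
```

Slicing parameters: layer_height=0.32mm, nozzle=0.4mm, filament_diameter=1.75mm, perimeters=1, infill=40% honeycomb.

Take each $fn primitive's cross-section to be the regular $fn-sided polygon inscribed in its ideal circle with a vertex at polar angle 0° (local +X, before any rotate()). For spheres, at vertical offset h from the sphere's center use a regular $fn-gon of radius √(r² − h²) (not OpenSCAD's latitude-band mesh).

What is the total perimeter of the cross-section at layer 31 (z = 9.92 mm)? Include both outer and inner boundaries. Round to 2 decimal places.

At z = 9.92 mm: the r=7 sphere slices to a regular 12-gon of circumradius 6.362 (√(r²−h²) with h=2.92 from center) (perimeter = 2·12·6.362·sin(180°/12) = 39.52 mm); the 17.5×16 cube at (7, 3.5) contributes its full rectangle (perimeter 67.00 mm); the sphere at (10, 8.5): section is a regular 12-gon, circumradius = √(r²−h²) = √(10²−9.42²) = 3.356 (perimeter = 2·12·3.356·sin(180°/12) = 20.85 mm); Subtracting the remaining from the first: starting from the r=7 sphere, the 17.5×16 cube at (7, 3.5) misses the remaining region (no effect); the r=10 sphere at (10, 8.5) misses the remaining region (no effect) — boundary = 39.52 mm. Overall, the cross-section is a single solid region. Total boundary length (outer) = 39.52 mm.

39.52 mm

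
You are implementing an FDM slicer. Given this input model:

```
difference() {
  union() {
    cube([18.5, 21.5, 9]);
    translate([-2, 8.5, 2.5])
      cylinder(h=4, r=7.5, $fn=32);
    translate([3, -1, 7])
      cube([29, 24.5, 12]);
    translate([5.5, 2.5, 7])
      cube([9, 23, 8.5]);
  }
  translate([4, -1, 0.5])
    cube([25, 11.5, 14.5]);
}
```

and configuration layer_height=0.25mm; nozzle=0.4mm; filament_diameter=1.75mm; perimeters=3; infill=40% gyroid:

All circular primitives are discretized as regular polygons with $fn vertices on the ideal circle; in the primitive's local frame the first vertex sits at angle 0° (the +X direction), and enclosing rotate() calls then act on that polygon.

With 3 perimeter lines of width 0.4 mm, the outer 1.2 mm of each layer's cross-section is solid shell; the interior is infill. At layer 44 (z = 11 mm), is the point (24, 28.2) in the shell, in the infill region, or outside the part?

At z = 11 mm: the cube does not reach this height (z outside [0, 9]); the cylinder at (-2, 8.5) is absent (z outside [2.5, 6.5]); the 29×24.5 cube at (3, -1) contributes its full rectangle; the cube at (5.5, 2.5) (footprint 9×23) is included at this height; Taking the union: the regions partially overlap (shared area 189.00 mm²), so overlapping operands fuse into one piece — 1 connected region; the cube at (4, -1) is present — its section is the full 25×11.5 rectangle; Subtracting the remaining from the first: starting from the result so far, the 25×11.5 cube at (4, -1) lies inside it touching the edge (removes its full 287.50 mm²) — 1 connected region. Overall, the cross-section is a single solid region. The nearest boundary edge runs (14.50, 23.50)→(32.00, 23.50); distance from the point to it = 4.70 mm. The point is not inside any of the regions above, so it lies outside the cross-section (4.70 mm from the nearest boundary).

outside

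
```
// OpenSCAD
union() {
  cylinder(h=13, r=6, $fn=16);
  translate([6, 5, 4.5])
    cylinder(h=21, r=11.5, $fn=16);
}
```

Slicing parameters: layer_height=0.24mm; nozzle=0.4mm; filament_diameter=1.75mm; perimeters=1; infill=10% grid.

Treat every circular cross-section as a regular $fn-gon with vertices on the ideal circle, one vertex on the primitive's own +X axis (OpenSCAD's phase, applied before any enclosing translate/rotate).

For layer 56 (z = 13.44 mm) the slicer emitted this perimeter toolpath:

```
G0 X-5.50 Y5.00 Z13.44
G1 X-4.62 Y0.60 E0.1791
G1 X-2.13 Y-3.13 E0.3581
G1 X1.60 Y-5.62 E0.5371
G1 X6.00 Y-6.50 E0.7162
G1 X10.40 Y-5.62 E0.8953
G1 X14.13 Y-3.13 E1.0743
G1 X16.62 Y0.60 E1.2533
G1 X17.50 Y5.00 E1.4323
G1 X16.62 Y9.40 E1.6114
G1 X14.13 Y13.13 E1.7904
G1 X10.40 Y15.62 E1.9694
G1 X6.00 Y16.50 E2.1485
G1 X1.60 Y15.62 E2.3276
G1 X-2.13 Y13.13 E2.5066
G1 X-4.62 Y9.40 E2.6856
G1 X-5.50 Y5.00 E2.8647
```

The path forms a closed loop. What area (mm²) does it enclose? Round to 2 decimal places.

404.67 mm²

Apply the shoelace formula to the sequence of (X, Y) vertices; enclosed area = 404.67 mm².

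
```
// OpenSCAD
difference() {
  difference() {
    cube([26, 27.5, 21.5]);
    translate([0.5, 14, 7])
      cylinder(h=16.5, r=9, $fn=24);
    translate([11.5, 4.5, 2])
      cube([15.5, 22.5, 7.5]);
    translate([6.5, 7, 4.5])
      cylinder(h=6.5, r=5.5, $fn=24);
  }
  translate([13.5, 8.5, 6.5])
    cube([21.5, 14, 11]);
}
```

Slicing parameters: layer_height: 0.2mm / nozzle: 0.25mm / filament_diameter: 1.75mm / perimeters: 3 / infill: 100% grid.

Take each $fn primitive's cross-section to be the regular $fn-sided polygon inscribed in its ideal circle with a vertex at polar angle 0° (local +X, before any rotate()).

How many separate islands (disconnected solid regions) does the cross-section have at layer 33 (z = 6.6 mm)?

At z = 6.6 mm: the cube (footprint 26×27.5) is included at this height; the cylinder at (0.5, 14) is not intersected at this z (z outside [7, 23.5]); the cube at (11.5, 4.5) (footprint 15.5×22.5) is included at this height; the r=5.5 cylinder at (6.5, 7) contributes a regular 24-gon of circumradius 5.5; Subtracting the remaining from the first: starting from the 26×27.5 cube, the 15.5×22.5 cube at (11.5, 4.5) partially overlaps it — only the 326.25 mm² overlap (of its 348.75 mm²) is removed, clipping the outline; the r=5.5 cylinder at (6.5, 7) partially overlaps it — only the 92.56 mm² overlap (of its 93.95 mm²) is removed, clipping the outline — 1 connected region; the cube at (13.5, 8.5) is present — its section is the full 21.5×14 rectangle; Subtracting the remaining from the first: starting from the result so far, the 21.5×14 cube at (13.5, 8.5) misses the remaining region (no effect) — 1 connected region. Overall, the cross-section is a single solid region. Island count = 1.

1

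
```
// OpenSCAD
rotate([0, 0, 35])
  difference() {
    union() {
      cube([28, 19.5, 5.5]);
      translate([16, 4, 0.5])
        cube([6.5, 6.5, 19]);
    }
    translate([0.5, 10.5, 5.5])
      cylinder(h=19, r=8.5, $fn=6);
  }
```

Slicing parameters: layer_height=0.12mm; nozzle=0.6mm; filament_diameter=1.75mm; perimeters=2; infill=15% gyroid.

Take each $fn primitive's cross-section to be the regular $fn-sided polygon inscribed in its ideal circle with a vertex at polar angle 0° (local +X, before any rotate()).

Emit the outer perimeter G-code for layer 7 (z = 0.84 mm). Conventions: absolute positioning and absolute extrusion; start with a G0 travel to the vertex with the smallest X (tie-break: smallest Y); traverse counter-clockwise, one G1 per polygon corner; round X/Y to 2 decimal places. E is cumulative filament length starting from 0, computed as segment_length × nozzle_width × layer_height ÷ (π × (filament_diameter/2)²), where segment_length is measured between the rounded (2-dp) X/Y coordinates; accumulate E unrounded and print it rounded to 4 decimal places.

At z = 0.84 mm: the 28×19.5 cube contributes its full rectangle; the cube at (16, 4) is present — its section is the full 6.5×6.5 rectangle; Combining (union): the 6.5×6.5 cube at (16, 4) lies entirely inside the 28×19.5 cube, so the union is just the 28×19.5 cube — 1 connected region; the cylinder at (0.5, 10.5) is not intersected at this z (z outside [5.5, 24.5]); Subtracting the remaining from the first: none of the subtracted shapes is present at this height, so the result so far is unchanged — 1 connected region; (whole slice rotated 35° about Z — lengths, areas and connectivity unchanged). The outline is a single polygon with 4 vertices. Extrusion per mm of travel: 0.6 × 0.12 / (π × 0.875²) = 0.029934. Accumulating E over each segment gives final E = 2.8435.

G0 X-11.18 Y15.97 Z0.84
G1 X0.00 Y0.00 E0.5835
G1 X22.94 Y16.06 E1.4218
G1 X11.75 Y32.03 E2.0055
G1 X-11.18 Y15.97 E2.8435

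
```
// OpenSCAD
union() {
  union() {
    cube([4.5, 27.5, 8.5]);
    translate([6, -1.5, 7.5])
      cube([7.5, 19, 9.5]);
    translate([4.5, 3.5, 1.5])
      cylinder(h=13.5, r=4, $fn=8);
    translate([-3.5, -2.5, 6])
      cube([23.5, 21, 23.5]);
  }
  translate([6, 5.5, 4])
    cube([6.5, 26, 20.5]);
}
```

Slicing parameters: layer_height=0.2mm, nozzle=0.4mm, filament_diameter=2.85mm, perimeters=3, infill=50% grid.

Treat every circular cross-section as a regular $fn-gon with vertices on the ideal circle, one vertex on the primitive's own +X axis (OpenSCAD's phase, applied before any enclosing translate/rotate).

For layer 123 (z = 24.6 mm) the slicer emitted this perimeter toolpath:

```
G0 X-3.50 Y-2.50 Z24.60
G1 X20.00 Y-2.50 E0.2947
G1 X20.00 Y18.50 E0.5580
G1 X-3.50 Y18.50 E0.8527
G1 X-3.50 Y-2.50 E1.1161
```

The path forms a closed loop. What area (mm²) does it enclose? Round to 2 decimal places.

Apply the shoelace formula to the sequence of (X, Y) vertices; enclosed area = 493.50 mm².

493.50 mm²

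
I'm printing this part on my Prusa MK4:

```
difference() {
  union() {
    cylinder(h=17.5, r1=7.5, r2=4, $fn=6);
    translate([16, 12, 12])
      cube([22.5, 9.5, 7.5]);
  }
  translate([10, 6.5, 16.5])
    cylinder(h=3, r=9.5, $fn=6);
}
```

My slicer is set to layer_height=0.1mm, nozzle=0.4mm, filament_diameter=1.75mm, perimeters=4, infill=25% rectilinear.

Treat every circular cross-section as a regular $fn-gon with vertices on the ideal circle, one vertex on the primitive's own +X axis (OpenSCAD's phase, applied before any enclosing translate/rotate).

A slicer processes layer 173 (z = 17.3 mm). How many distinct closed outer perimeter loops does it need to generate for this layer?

At z = 17.3 mm: the cone (r1=7.5→r2=4) has section circumradius 4.040 here — a regular 6-gon; the cube at (16, 12) is present — its section is the full 22.5×9.5 rectangle; Merging all regions: the 2 present regions are separate (no shared area or edge), so areas and boundary lengths simply add and each stays a separate island — 2 connected regions; the r=9.5 cylinder at (10, 6.5) contributes a regular 6-gon of circumradius 9.5; Subtracting the remaining from the first: starting from the result so far, the r=9.5 cylinder at (10, 6.5) partially overlaps it — only the 0.09 mm² overlap (of its 234.48 mm²) is removed, clipping the outline — 2 connected regions. The result has 2 disconnected regions.

2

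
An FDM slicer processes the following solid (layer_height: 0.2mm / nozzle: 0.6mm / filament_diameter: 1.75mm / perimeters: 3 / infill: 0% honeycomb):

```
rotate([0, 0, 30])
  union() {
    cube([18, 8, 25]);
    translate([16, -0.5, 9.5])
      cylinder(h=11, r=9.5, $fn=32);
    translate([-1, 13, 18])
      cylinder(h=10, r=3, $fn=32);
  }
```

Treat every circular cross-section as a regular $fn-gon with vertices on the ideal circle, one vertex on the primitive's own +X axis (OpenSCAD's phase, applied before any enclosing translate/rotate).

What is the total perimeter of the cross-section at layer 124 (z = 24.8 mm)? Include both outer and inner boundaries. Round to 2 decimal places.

70.82 mm

At z = 24.8 mm: the cube (footprint 18×8) is included at this height (perimeter 52.00 mm); the cylinder at (16, -0.5) is not intersected at this z (z outside [9.5, 20.5]); the r=3 cylinder at (-1, 13) contributes a regular 32-gon of circumradius 3 (perimeter = 2·32·3.000·sin(180°/32) = 18.82 mm); Taking the union: the 2 present regions are separate (no shared area or edge), so areas and boundary lengths simply add and each stays a separate island — boundary = 70.82 mm; (rotated 30° about Z; rotation is an isometry so areas/perimeters/island counts are preserved). Overall, the cross-section has 2 separate islands. Total boundary length (outer) = 70.82 mm.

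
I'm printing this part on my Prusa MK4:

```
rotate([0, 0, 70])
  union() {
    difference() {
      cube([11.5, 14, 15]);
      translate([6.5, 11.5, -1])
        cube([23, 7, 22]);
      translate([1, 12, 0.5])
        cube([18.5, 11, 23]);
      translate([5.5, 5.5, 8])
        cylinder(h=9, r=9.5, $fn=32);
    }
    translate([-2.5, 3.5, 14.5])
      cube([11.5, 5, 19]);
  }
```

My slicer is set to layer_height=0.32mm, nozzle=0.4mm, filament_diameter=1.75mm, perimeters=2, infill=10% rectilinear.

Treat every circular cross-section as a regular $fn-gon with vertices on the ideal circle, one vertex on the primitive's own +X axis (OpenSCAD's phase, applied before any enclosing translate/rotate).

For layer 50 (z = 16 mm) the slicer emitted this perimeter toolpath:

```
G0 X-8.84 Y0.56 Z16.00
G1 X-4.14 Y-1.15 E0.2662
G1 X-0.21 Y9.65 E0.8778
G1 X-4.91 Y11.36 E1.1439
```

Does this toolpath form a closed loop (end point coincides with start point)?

no

Start point (G0): (-8.84, 0.56). End point (last G1): the path does not return to the start — open.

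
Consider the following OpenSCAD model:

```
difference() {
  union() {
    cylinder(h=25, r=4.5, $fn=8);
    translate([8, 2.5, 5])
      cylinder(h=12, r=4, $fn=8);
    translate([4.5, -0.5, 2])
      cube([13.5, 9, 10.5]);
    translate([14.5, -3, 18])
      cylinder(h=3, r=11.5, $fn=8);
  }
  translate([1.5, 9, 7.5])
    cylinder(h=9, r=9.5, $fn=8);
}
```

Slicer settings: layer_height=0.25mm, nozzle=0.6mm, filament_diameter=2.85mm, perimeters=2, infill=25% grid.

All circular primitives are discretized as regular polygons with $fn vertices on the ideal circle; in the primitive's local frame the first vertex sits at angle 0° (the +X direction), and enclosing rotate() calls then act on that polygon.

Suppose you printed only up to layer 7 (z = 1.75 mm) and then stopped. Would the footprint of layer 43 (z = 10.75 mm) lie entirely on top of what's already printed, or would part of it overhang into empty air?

Compare the two slices. At z = 1.75: the r=4.5 cylinder gives a regular 8-gon of circumradius 4.5 (constant along its height) (area = (8/2)·4.500²·sin(360°/8) = 57.28 mm²); the cylinder at (8, 2.5) does not reach this height (z outside [5, 17]); the cube at (4.5, -0.5) is not intersected at this z (z outside [2, 12.5]); the cylinder at (14.5, -3) is not intersected at this z (z outside [18, 21]); Combining (union): only the r=4.5 cylinder is present, so the union is just that shape — area = 57.28 mm²; the cylinder at (1.5, 9) does not reach this height (z outside [7.5, 16.5]); Subtracting the remaining from the first: none of the subtracted shapes is present at this height, so that combined region is unchanged — area = 57.28 mm². At z = 10.75: the r=4.5 cylinder contributes a regular 8-gon of circumradius 4.5 (area = (8/2)·4.500²·sin(360°/8) = 57.28 mm²); the cylinder at (8, 2.5): section is a regular 8-gon, circumradius r=4 (area = (8/2)·4.000²·sin(360°/8) = 45.25 mm²); the cube at (4.5, -0.5) is present — its section is the full 13.5×9 rectangle (area 121.50 mm²); the cylinder at (14.5, -3) is not intersected at this z (z outside [18, 21]); Taking the union: the regions partially overlap — summed areas 224.03 mm² minus the doubly-counted overlap 42.24 mm² gives 181.79 mm² — area = 181.79 mm²; the cylinder at (1.5, 9): section is a regular 8-gon, circumradius r=9.5 (area = (8/2)·9.500²·sin(360°/8) = 255.27 mm²); Subtracting the remaining from the first: starting from the result so far (181.79 mm²), the r=9.5 cylinder at (1.5, 9) partially overlaps it — only the 59.20 mm² overlap (of its 255.27 mm²) is removed, clipping the outline — area = 122.60 mm². Checking containment: at z = 10.75 the cross-section extends beyond the z = 1.75 cross-section by about 89.93 mm².

part overhangs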